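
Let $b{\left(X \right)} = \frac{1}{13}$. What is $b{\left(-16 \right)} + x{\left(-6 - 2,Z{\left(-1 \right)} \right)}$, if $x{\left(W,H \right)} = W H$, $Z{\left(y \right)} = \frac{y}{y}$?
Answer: $- \frac{103}{13} \approx -7.9231$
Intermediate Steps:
$Z{\left(y \right)} = 1$
$x{\left(W,H \right)} = H W$
$b{\left(X \right)} = \frac{1}{13}$
$b{\left(-16 \right)} + x{\left(-6 - 2,Z{\left(-1 \right)} \right)} = \frac{1}{13} + 1 \left(-6 - 2\right) = \frac{1}{13} + 1 \left(-8\right) = \frac{1}{13} - 8 = - \frac{103}{13}$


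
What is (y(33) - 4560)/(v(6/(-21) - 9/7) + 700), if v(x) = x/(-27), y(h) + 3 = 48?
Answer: -19845/3077 ≈ -6.4495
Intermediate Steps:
y(h) = 45 (y(h) = -3 + 48 = 45)
v(x) = -x/27 (v(x) = x*(-1/27) = -x/27)
(y(33) - 4560)/(v(6/(-21) - 9/7) + 700) = (45 - 4560)/(-(6/(-21) - 9/7)/27 + 700) = -4515/(-(6*(-1/21) - 9*⅐)/27 + 700) = -4515/(-(-2/7 - 9/7)/27 + 700) = -4515/(-1/27*(-11/7) + 700) = -4515/(11/189 + 700) = -4515/132311/189 = -4515*189/132311 = -19845/3077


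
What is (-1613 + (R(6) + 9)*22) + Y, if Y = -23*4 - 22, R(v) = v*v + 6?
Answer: -605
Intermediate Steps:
R(v) = 6 + v² (R(v) = v² + 6 = 6 + v²)
Y = -114 (Y = -92 - 22 = -114)
(-1613 + (R(6) + 9)*22) + Y = (-1613 + ((6 + 6²) + 9)*22) - 114 = (-1613 + ((6 + 36) + 9)*22) - 114 = (-1613 + (42 + 9)*22) - 114 = (-1613 + 51*22) - 114 = (-1613 + 1122) - 114 = -491 - 114 = -605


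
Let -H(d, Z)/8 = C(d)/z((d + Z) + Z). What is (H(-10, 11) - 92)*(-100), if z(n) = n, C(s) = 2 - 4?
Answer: 27200/3 ≈ 9066.7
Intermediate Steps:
C(s) = -2
H(d, Z) = 16/(d + 2*Z) (H(d, Z) = -(-16)/((d + Z) + Z) = -(-16)/((Z + d) + Z) = -(-16)/(d + 2*Z) = 16/(d + 2*Z))
(H(-10, 11) - 92)*(-100) = (16/(-10 + 2*11) - 92)*(-100) = (16/(-10 + 22) - 92)*(-100) = (16/12 - 92)*(-100) = (16*(1/12) - 92)*(-100) = (4/3 - 92)*(-100) = -272/3*(-100) = 27200/3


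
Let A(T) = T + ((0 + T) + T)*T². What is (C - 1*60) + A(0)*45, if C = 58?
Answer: -2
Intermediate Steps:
A(T) = T + 2*T³ (A(T) = T + (T + T)*T² = T + (2*T)*T² = T + 2*T³)
(C - 1*60) + A(0)*45 = (58 - 1*60) + (0 + 2*0³)*45 = (58 - 60) + (0 + 2*0)*45 = -2 + (0 + 0)*45 = -2 + 0*45 = -2 + 0 = -2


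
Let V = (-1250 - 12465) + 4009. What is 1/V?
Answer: -1/9706 ≈ -0.00010303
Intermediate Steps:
V = -9706 (V = -13715 + 4009 = -9706)
1/V = 1/(-9706) = -1/9706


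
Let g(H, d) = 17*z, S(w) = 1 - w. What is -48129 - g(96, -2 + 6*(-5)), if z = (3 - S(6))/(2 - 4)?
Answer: -48061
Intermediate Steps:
z = -4 (z = (3 - (1 - 1*6))/(2 - 4) = (3 - (1 - 6))/(-2) = (3 - 1*(-5))*(-1/2) = (3 + 5)*(-1/2) = 8*(-1/2) = -4)
g(H, d) = -68 (g(H, d) = 17*(-4) = -68)
-48129 - g(96, -2 + 6*(-5)) = -48129 - 1*(-68) = -48129 + 68 = -48061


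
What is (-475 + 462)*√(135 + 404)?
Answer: -91*√11 ≈ -301.81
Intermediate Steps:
(-475 + 462)*√(135 + 404) = -91*√11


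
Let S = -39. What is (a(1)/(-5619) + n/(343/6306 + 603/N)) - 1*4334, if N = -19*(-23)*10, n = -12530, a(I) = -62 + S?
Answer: -517324838600615/7447180983 ≈ -69466.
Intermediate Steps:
a(I) = -101 (a(I) = -62 - 39 = -101)
N = 4370 (N = 437*10 = 4370)
(a(1)/(-5619) + n/(343/6306 + 603/N)) - 1*4334 = (-101/(-5619) - 12530/(343/6306 + 603/4370)) - 1*4334 = (-101*(-1/5619) - 12530/(343*(1/6306) + 603*(1/4370))) - 4334 = (101/5619 - 12530/(343/6306 + 603/4370)) - 4334 = (101/5619 - 12530/1325357/6889305) - 4334 = (101/5619 - 12530*6889305/1325357) - 4334 = (101/5619 - 86322991650/1325357) - 4334 = -485048756220293/7447180983 - 4334 = -517324838600615/7447180983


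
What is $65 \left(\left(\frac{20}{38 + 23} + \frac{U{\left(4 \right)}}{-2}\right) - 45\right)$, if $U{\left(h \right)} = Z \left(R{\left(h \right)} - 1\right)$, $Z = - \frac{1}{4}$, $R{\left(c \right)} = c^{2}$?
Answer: $- \frac{1357525}{488} \approx -2781.8$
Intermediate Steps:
$Z = - \frac{1}{4}$ ($Z = \left(-1\right) \frac{1}{4} = - \frac{1}{4} \approx -0.25$)
$U{\left(h \right)} = \frac{1}{4} - \frac{h^{2}}{4}$ ($U{\left(h \right)} = - \frac{h^{2} - 1}{4} = - \frac{-1 + h^{2}}{4} = \frac{1}{4} - \frac{h^{2}}{4}$)
$65 \left(\left(\frac{20}{38 + 23} + \frac{U{\left(4 \right)}}{-2}\right) - 45\right) = 65 \left(\left(\frac{20}{38 + 23} + \frac{\frac{1}{4} - \frac{4^{2}}{4}}{-2}\right) - 45\right) = 65 \left(\left(\frac{20}{61} + \left(\frac{1}{4} - 4\right) \left(- \frac{1}{2}\right)\right) - 45\right) = 65 \left(\left(20 \cdot \frac{1}{61} + \left(\frac{1}{4} - 4\right) \left(- \frac{1}{2}\right)\right) - 45\right) = 65 \left(\left(\frac{20}{61} - - \frac{15}{8}\right) - 45\right) = 65 \left(\left(\frac{20}{61} + \frac{15}{8}\right) - 45\right) = 65 \left(\frac{1075}{488} - 45\right) = 65 \left(- \frac{20885}{488}\right) = - \frac{1357525}{488}$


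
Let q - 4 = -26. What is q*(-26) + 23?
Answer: 595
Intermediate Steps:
q = -22 (q = 4 - 26 = -22)
q*(-26) + 23 = -22*(-26) + 23 = 572 + 23 = 595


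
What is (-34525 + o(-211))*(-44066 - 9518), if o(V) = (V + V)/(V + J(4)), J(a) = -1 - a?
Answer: 49946838644/27 ≈ 1.8499e+9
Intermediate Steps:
o(V) = 2*V/(-5 + V) (o(V) = (V + V)/(V + (-1 - 1*4)) = (2*V)/(V + (-1 - 4)) = (2*V)/(V - 5) = (2*V)/(-5 + V) = 2*V/(-5 + V))
(-34525 + o(-211))*(-44066 - 9518) = (-34525 + 2*(-211)/(-5 - 211))*(-44066 - 9518) = (-34525 + 2*(-211)/(-216))*(-53584) = (-34525 + 2*(-211)*(-1/216))*(-53584) = (-34525 + 211/108)*(-53584) = -3728489/108*(-53584) = 49946838644/27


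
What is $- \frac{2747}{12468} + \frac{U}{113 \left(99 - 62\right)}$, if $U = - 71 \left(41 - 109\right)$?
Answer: $\frac{48710297}{52128708} \approx 0.93442$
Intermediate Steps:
$U = 4828$ ($U = \left(-71\right) \left(-68\right) = 4828$)
$- \frac{2747}{12468} + \frac{U}{113 \left(99 - 62\right)} = - \frac{2747}{12468} + \frac{4828}{113 \left(99 - 62\right)} = \left(-2747\right) \frac{1}{12468} + \frac{4828}{113 \cdot 37} = - \frac{2747}{12468} + \frac{4828}{4181} = \frac{48710297}{52128708}$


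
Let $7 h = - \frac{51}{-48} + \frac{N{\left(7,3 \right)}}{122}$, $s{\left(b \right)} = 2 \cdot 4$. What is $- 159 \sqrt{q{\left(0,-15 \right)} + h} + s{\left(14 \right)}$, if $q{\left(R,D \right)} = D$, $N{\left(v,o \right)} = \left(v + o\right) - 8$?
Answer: $8 - \frac{159 i \sqrt{43309329}}{1708} \approx 8.0 - 612.63 i$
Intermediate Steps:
$s{\left(b \right)} = 8$
$N{\left(v,o \right)} = -8 + o + v$ ($N{\left(v,o \right)} = \left(o + v\right) - 8 = -8 + o + v$)
$h = \frac{1053}{6832}$ ($h = \frac{- \frac{51}{-48} + \frac{-8 + 3 + 7}{122}}{7} = \frac{\left(-51\right) \left(- \frac{1}{48}\right) + 2 \cdot \frac{1}{122}}{7} = \frac{\frac{17}{16} + \frac{1}{61}}{7} = \frac{1}{7} \cdot \frac{1053}{976} = \frac{1053}{6832} \approx 0.15413$)
$- 159 \sqrt{q{\left(0,-15 \right)} + h} + s{\left(14 \right)} = - 159 \sqrt{-15 + \frac{1053}{6832}} + 8 = - 159 \sqrt{- \frac{101427}{6832}} + 8 = - 159 \frac{i \sqrt{43309329}}{1708} + 8 = - \frac{159 i \sqrt{43309329}}{1708} + 8 = 8 - \frac{159 i \sqrt{43309329}}{1708}$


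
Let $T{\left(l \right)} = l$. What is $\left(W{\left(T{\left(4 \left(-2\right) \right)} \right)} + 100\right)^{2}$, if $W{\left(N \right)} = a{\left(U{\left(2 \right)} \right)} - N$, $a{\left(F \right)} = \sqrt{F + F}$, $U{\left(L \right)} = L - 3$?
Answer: $\left(108 + i \sqrt{2}\right)^{2} \approx 11662.0 + 305.47 i$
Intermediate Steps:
$U{\left(L \right)} = -3 + L$
$a{\left(F \right)} = \sqrt{2} \sqrt{F}$ ($a{\left(F \right)} = \sqrt{2 F} = \sqrt{2} \sqrt{F}$)
$W{\left(N \right)} = - N + i \sqrt{2}$ ($W{\left(N \right)} = \sqrt{2} \sqrt{-3 + 2} - N = \sqrt{2} \sqrt{-1} - N = \sqrt{2} i - N = i \sqrt{2} - N = - N + i \sqrt{2}$)
$\left(W{\left(T{\left(4 \left(-2\right) \right)} \right)} + 100\right)^{2} = \left(\left(- 4 \left(-2\right) + i \sqrt{2}\right) + 100\right)^{2} = \left(\left(\left(-1\right) \left(-8\right) + i \sqrt{2}\right) + 100\right)^{2} = \left(\left(8 + i \sqrt{2}\right) + 100\right)^{2} = \left(108 + i \sqrt{2}\right)^{2}$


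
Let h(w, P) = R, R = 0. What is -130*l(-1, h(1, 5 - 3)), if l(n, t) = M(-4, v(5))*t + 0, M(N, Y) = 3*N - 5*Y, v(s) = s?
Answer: 0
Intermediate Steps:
M(N, Y) = -5*Y + 3*N
h(w, P) = 0
l(n, t) = -37*t (l(n, t) = (-5*5 + 3*(-4))*t + 0 = (-25 - 12)*t + 0 = -37*t + 0 = -37*t)
-130*l(-1, h(1, 5 - 3)) = -(-4810)*0 = -130*0 = 0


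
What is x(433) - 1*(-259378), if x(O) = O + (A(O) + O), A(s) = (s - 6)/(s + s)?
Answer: 225371731/866 ≈ 2.6024e+5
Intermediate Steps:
A(s) = (-6 + s)/(2*s) (A(s) = (-6 + s)/((2*s)) = (-6 + s)*(1/(2*s)) = (-6 + s)/(2*s))
x(O) = 2*O + (-6 + O)/(2*O) (x(O) = O + ((-6 + O)/(2*O) + O) = O + (O + (-6 + O)/(2*O)) = 2*O + (-6 + O)/(2*O))
x(433) - 1*(-259378) = (½ - 3/433 + 2*433) - 1*(-259378) = (½ - 3*1/433 + 866) + 259378 = (½ - 3/433 + 866) + 259378 = 750383/866 + 259378 = 225371731/866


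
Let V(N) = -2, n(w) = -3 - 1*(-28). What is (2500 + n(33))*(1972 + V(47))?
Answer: 4974250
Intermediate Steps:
n(w) = 25 (n(w) = -3 + 28 = 25)
(2500 + n(33))*(1972 + V(47)) = (2500 + 25)*(1972 - 2) = 2525*1970 = 4974250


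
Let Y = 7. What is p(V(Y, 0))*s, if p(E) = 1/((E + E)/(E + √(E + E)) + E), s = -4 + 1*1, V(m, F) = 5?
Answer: -5/13 - 2*√10/65 ≈ -0.48192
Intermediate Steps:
s = -3 (s = -4 + 1 = -3)
p(E) = 1/(E + 2*E/(E + √2*√E)) (p(E) = 1/((2*E)/(E + √(2*E)) + E) = 1/((2*E)/(E + √2*√E) + E) = 1/(2*E/(E + √2*√E) + E) = 1/(E + 2*E/(E + √2*√E)))
p(V(Y, 0))*s = ((5 + √2*√5)/(5² + 2*5 + √2*5^(3/2)))*(-3) = ((5 + √10)/(25 + 10 + √2*(5*√5)))*(-3) = ((5 + √10)/(25 + 10 + 5*√10))*(-3) = ((5 + √10)/(35 + 5*√10))*(-3) = -3*(5 + √10)/(35 + 5*√10)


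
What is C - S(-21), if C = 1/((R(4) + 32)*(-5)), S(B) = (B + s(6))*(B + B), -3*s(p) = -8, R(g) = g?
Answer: -138601/180 ≈ -770.01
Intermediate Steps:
s(p) = 8/3 (s(p) = -⅓*(-8) = 8/3)
S(B) = 2*B*(8/3 + B) (S(B) = (B + 8/3)*(B + B) = (8/3 + B)*(2*B) = 2*B*(8/3 + B))
C = -1/180 (C = 1/((4 + 32)*(-5)) = 1/(36*(-5)) = 1/(-180) = -1/180 ≈ -0.0055556)
C - S(-21) = -1/180 - 2*(-21)*(8 + 3*(-21))/3 = -1/180 - 2*(-21)*(8 - 63)/3 = -1/180 - 2*(-21)*(-55)/3 = -1/180 - 1*770 = -1/180 - 770 = -138601/180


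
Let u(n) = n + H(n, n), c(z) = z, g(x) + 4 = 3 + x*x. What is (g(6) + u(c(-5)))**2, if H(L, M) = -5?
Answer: 625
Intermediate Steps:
g(x) = -1 + x**2 (g(x) = -4 + (3 + x*x) = -4 + (3 + x**2) = -1 + x**2)
u(n) = -5 + n (u(n) = n - 5 = -5 + n)
(g(6) + u(c(-5)))**2 = ((-1 + 6**2) + (-5 - 5))**2 = ((-1 + 36) - 10)**2 = (35 - 10)**2 = 25**2 = 625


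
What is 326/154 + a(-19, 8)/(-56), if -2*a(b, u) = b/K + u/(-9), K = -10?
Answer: 235721/110880 ≈ 2.1259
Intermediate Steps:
a(b, u) = u/18 + b/20 (a(b, u) = -(b/(-10) + u/(-9))/2 = -(b*(-1/10) + u*(-1/9))/2 = -(-b/10 - u/9)/2 = -(-u/9 - b/10)/2 = u/18 + b/20)
326/154 + a(-19, 8)/(-56) = 326/154 + ((1/18)*8 + (1/20)*(-19))/(-56) = 326*(1/154) + (4/9 - 19/20)*(-1/56) = 163/77 - 91/180*(-1/56) = 163/77 + 13/1440 = 235721/110880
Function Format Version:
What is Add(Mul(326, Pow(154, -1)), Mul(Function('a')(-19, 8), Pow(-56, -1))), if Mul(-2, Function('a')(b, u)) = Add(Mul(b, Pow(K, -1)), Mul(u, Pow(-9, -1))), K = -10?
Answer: Rational(235721, 110880) ≈ 2.1259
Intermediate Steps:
Function('a')(b, u) = Add(Mul(Rational(1, 18), u), Mul(Rational(1, 20), b)) (Function('a')(b, u) = Mul(Rational(-1, 2), Add(Mul(b, Pow(-10, -1)), Mul(u, Pow(-9, -1)))) = Mul(Rational(-1, 2), Add(Mul(b, Rational(-1, 10)), Mul(u, Rational(-1, 9)))) = Mul(Rational(-1, 2), Add(Mul(Rational(-1, 10), b), Mul(Rational(-1, 9), u))) = Mul(Rational(-1, 2), Add(Mul(Rational(-1, 9), u), Mul(Rational(-1, 10), b))) = Add(Mul(Rational(1, 18), u), Mul(Rational(1, 20), b)))
Add(Mul(326, Pow(154, -1)), Mul(Function('a')(-19, 8), Pow(-56, -1))) = Add(Mul(326, Pow(154, -1)), Mul(Add(Mul(Rational(1, 18), 8), Mul(Rational(1, 20), -19)), Pow(-56, -1))) = Add(Mul(326, Rational(1, 154)), Mul(Add(Rational(4, 9), Rational(-19, 20)), Rational(-1, 56))) = Add(Rational(163, 77), Mul(Rational(-91, 180), Rational(-1, 56))) = Add(Rational(163, 77), Rational(13, 1440)) = Rational(235721, 110880)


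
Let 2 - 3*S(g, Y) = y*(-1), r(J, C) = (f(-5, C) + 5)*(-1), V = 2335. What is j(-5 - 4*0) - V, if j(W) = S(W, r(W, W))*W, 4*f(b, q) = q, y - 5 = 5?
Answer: -2355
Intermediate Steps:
y = 10 (y = 5 + 5 = 10)
f(b, q) = q/4
r(J, C) = -5 - C/4 (r(J, C) = (C/4 + 5)*(-1) = (5 + C/4)*(-1) = -5 - C/4)
S(g, Y) = 4 (S(g, Y) = ⅔ - 10*(-1)/3 = ⅔ - ⅓*(-10) = ⅔ + 10/3 = 4)
j(W) = 4*W
j(-5 - 4*0) - V = 4*(-5 - 4*0) - 1*2335 = 4*(-5 + 0) - 2335 = 4*(-5) - 2335 = -20 - 2335 = -2355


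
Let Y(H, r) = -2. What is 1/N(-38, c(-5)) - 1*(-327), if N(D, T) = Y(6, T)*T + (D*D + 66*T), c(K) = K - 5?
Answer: 262909/804 ≈ 327.00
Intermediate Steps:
c(K) = -5 + K
N(D, T) = D² + 64*T (N(D, T) = -2*T + (D*D + 66*T) = -2*T + (D² + 66*T) = D² + 64*T)
1/N(-38, c(-5)) - 1*(-327) = 1/((-38)² + 64*(-5 - 5)) - 1*(-327) = 1/(1444 + 64*(-10)) + 327 = 1/(1444 - 640) + 327 = 1/804 + 327 = 262909/804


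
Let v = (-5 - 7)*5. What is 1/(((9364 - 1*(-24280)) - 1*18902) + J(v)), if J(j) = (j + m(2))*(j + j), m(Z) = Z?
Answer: 1/21702 ≈ 4.6079e-5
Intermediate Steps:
v = -60 (v = -12*5 = -60)
J(j) = 2*j*(2 + j) (J(j) = (j + 2)*(j + j) = (2 + j)*(2*j) = 2*j*(2 + j))
1/(((9364 - 1*(-24280)) - 1*18902) + J(v)) = 1/(((9364 - 1*(-24280)) - 1*18902) + 2*(-60)*(2 - 60)) = 1/(((9364 + 24280) - 18902) + 2*(-60)*(-58)) = 1/((33644 - 18902) + 6960) = 1/(14742 + 6960) = 1/21702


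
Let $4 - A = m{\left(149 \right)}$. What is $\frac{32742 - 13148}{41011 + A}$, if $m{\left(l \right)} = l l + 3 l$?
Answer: $\frac{19594}{18367} \approx 1.0668$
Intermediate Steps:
$m{\left(l \right)} = l^{2} + 3 l$
$A = -22644$ ($A = 4 - 149 \left(3 + 149\right) = 4 - 149 \cdot 152 = 4 - 22648 = -22644$)
$\frac{32742 - 13148}{41011 + A} = \frac{32742 - 13148}{41011 - 22644} = \frac{19594}{18367}$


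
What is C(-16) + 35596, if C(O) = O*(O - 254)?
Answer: 39916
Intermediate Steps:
C(O) = O*(-254 + O)
C(-16) + 35596 = -16*(-254 - 16) + 35596 = -16*(-270) + 35596 = 4320 + 35596 = 39916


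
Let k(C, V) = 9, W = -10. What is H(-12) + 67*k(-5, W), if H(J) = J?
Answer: 591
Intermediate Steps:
H(-12) + 67*k(-5, W) = -12 + 67*9 = -12 + 603 = 591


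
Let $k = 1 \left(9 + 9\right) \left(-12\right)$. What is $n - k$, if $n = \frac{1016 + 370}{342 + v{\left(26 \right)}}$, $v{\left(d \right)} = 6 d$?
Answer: $\frac{18159}{83} \approx 218.78$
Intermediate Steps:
$n = \frac{231}{83}$ ($n = \frac{1016 + 370}{342 + 6 \cdot 26} = \frac{1386}{342 + 156} = \frac{1386}{498} = 1386 \cdot \frac{1}{498} = \frac{231}{83} \approx 2.7831$)
$k = -216$ ($k = 1 \cdot 18 \left(-12\right) = 18 \left(-12\right) = -216$)
$n - k = \frac{231}{83} - -216 = \frac{231}{83} + 216 = \frac{18159}{83}$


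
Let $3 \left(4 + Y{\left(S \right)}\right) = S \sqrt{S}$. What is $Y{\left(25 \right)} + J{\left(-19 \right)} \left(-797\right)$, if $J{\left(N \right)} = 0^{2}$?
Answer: $\frac{113}{3} \approx 37.667$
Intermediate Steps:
$J{\left(N \right)} = 0$
$Y{\left(S \right)} = -4 + \frac{S^{\frac{3}{2}}}{3}$ ($Y{\left(S \right)} = -4 + \frac{S \sqrt{S}}{3} = -4 + \frac{S^{\frac{3}{2}}}{3}$)
$Y{\left(25 \right)} + J{\left(-19 \right)} \left(-797\right) = \left(-4 + \frac{25^{\frac{3}{2}}}{3}\right) + 0 \left(-797\right) = \left(-4 + \frac{1}{3} \cdot 125\right) + 0 = \left(-4 + \frac{125}{3}\right) + 0 = \frac{113}{3} + 0 = \frac{113}{3}$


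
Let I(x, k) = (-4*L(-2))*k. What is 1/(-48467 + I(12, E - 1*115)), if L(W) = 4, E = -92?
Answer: -1/45155 ≈ -2.2146e-5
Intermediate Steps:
I(x, k) = -16*k (I(x, k) = (-4*4)*k = -16*k)
1/(-48467 + I(12, E - 1*115)) = 1/(-48467 - 16*(-92 - 1*115)) = 1/(-48467 - 16*(-92 - 115)) = 1/(-48467 - 16*(-207)) = 1/(-48467 + 3312) = 1/(-45155) = -1/45155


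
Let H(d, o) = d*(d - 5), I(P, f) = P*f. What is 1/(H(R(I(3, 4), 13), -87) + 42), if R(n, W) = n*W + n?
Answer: 1/27426 ≈ 3.6462e-5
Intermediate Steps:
R(n, W) = n + W*n (R(n, W) = W*n + n = n + W*n)
H(d, o) = d*(-5 + d)
1/(H(R(I(3, 4), 13), -87) + 42) = 1/(((3*4)*(1 + 13))*(-5 + (3*4)*(1 + 13)) + 42) = 1/((12*14)*(-5 + 12*14) + 42) = 1/(168*(-5 + 168) + 42) = 1/(168*163 + 42) = 1/(27384 + 42) = 1/27426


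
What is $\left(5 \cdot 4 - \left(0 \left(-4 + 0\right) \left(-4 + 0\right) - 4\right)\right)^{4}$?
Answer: $331776$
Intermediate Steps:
$\left(5 \cdot 4 - \left(0 \left(-4 + 0\right) \left(-4 + 0\right) - 4\right)\right)^{4} = \left(20 - \left(0 \left(\left(-4\right) \left(-4\right)\right) - 4\right)\right)^{4} = \left(20 - \left(0 \cdot 16 - 4\right)\right)^{4} = \left(20 - \left(0 - 4\right)\right)^{4} = \left(20 - -4\right)^{4} = \left(20 + 4\right)^{4} = 24^{4} = 331776$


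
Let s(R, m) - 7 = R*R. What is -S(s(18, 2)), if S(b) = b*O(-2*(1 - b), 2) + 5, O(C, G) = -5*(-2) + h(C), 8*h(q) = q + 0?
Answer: -61245/2 ≈ -30623.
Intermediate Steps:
h(q) = q/8 (h(q) = (q + 0)/8 = q/8)
s(R, m) = 7 + R² (s(R, m) = 7 + R*R = 7 + R²)
O(C, G) = 10 + C/8 (O(C, G) = -5*(-2) + C/8 = 10 + C/8)
S(b) = 5 + b*(39/4 + b/4) (S(b) = b*(10 + (-2*(1 - b))/8) + 5 = b*(10 + (-2 + 2*b)/8) + 5 = b*(10 + (-¼ + b/4)) + 5 = b*(39/4 + b/4) + 5 = 5 + b*(39/4 + b/4))
-S(s(18, 2)) = -(5 + (7 + 18²)*(39 + (7 + 18²))/4) = -(5 + (7 + 324)*(39 + (7 + 324))/4) = -(5 + (¼)*331*(39 + 331)) = -(5 + (¼)*331*370) = -(5 + 61235/2) = -1*61245/2 = -61245/2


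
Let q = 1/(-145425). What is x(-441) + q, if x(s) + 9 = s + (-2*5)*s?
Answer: 575882999/145425 ≈ 3960.0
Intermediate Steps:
q = -1/145425 ≈ -6.8764e-6
x(s) = -9 - 9*s (x(s) = -9 + (s + (-2*5)*s) = -9 + (s - 10*s) = -9 - 9*s)
x(-441) + q = (-9 - 9*(-441)) - 1/145425 = (-9 + 3969) - 1/145425 = 3960 - 1/145425 = 575882999/145425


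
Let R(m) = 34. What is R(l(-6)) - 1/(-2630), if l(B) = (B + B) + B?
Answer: 89421/2630 ≈ 34.000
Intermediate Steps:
l(B) = 3*B (l(B) = 2*B + B = 3*B)
R(l(-6)) - 1/(-2630) = 34 - 1/(-2630) = 34 - 1*(-1/2630) = 34 + 1/2630 = 89421/2630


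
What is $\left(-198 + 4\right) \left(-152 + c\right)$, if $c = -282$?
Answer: $84196$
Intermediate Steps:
$\left(-198 + 4\right) \left(-152 + c\right) = \left(-198 + 4\right) \left(-152 - 282\right) = \left(-194\right) \left(-434\right) = 84196$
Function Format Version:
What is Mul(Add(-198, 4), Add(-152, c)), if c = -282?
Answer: 84196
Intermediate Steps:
Mul(Add(-198, 4), Add(-152, c)) = Mul(Add(-198, 4), Add(-152, -282)) = Mul(-194, -434) = 84196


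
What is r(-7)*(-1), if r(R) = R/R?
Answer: -1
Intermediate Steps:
r(R) = 1
r(-7)*(-1) = 1*(-1) = -1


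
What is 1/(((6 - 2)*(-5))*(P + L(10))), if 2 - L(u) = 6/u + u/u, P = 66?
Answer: -1/1328 ≈ -0.00075301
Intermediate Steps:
L(u) = 1 - 6/u (L(u) = 2 - (6/u + u/u) = 2 - (6/u + 1) = 2 - (1 + 6/u) = 2 + (-1 - 6/u) = 1 - 6/u)
1/(((6 - 2)*(-5))*(P + L(10))) = 1/(((6 - 2)*(-5))*(66 + (-6 + 10)/10)) = 1/((4*(-5))*(66 + (⅒)*4)) = 1/(-20*(66 + ⅖)) = 1/(-20*332/5) = 1/(-1328) = -1/1328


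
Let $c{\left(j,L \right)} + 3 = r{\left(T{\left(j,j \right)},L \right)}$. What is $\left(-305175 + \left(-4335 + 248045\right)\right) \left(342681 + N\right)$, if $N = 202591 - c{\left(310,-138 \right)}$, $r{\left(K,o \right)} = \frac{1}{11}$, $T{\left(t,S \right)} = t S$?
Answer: $- \frac{368668545160}{11} \approx -3.3515 \cdot 10^{10}$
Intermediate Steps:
$T{\left(t,S \right)} = S t$
$r{\left(K,o \right)} = \frac{1}{11}$
$c{\left(j,L \right)} = - \frac{32}{11}$ ($c{\left(j,L \right)} = -3 + \frac{1}{11} = - \frac{32}{11}$)
$N = \frac{2228533}{11}$ ($N = 202591 - - \frac{32}{11} = 202591 + \frac{32}{11} = \frac{2228533}{11} \approx 2.0259 \cdot 10^{5}$)
$\left(-305175 + \left(-4335 + 248045\right)\right) \left(342681 + N\right) = \left(-305175 + \left(-4335 + 248045\right)\right) \left(342681 + \frac{2228533}{11}\right) = \left(-305175 + 243710\right) \frac{5998024}{11} = \left(-61465\right) \frac{5998024}{11} = - \frac{368668545160}{11}$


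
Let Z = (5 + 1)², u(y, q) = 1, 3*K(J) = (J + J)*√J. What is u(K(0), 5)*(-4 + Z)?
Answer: 32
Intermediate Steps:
K(J) = 2*J^(3/2)/3 (K(J) = ((J + J)*√J)/3 = ((2*J)*√J)/3 = (2*J^(3/2))/3 = 2*J^(3/2)/3)
Z = 36 (Z = 6² = 36)
u(K(0), 5)*(-4 + Z) = 1*(-4 + 36) = 1*32 = 32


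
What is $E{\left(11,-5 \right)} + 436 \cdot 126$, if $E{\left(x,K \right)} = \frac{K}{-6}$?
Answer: $\frac{329621}{6} \approx 54937.0$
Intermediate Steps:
$E{\left(x,K \right)} = - \frac{K}{6}$ ($E{\left(x,K \right)} = K \left(- \frac{1}{6}\right) = - \frac{K}{6}$)
$E{\left(11,-5 \right)} + 436 \cdot 126 = \left(- \frac{1}{6}\right) \left(-5\right) + 436 \cdot 126 = \frac{5}{6} + 54936 = \frac{329621}{6}$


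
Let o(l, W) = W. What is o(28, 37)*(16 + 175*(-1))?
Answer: -5883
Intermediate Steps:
o(28, 37)*(16 + 175*(-1)) = 37*(16 + 175*(-1)) = 37*(16 - 175) = 37*(-159) = -5883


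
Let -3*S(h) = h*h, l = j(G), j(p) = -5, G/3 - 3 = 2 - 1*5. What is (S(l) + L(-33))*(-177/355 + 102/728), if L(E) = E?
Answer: 478671/32305 ≈ 14.817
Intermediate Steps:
G = 0 (G = 9 + 3*(2 - 1*5) = 9 + 3*(2 - 5) = 9 + 3*(-3) = 9 - 9 = 0)
l = -5
S(h) = -h**2/3 (S(h) = -h*h/3 = -h**2/3)
(S(l) + L(-33))*(-177/355 + 102/728) = (-1/3*(-5)**2 - 33)*(-177/355 + 102/728) = (-1/3*25 - 33)*(-177*1/355 + 102*(1/728)) = (-25/3 - 33)*(-177/355 + 51/364) = -124/3*(-46323/129220) = 478671/32305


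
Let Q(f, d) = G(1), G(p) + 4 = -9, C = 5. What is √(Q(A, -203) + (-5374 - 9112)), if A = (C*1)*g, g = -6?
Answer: 9*I*√179 ≈ 120.41*I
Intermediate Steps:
A = -30 (A = (5*1)*(-6) = 5*(-6) = -30)
G(p) = -13 (G(p) = -4 - 9 = -13)
Q(f, d) = -13
√(Q(A, -203) + (-5374 - 9112)) = √(-13 + (-5374 - 9112)) = √(-13 - 14486) = √(-14499) = 9*I*√179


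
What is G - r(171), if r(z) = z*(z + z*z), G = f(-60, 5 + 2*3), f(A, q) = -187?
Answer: -5029639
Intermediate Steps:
G = -187
r(z) = z*(z + z**2)
G - r(171) = -187 - 171**2*(1 + 171) = -187 - 29241*172 = -187 - 1*5029452 = -187 - 5029452 = -5029639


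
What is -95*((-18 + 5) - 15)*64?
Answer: 170240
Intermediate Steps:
-95*((-18 + 5) - 15)*64 = -95*(-13 - 15)*64 = -95*(-28)*64 = 2660*64 = 170240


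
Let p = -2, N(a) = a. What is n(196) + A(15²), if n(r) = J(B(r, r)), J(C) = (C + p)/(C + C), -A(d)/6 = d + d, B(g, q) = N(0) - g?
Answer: -529101/196 ≈ -2699.5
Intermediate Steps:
B(g, q) = -g (B(g, q) = 0 - g = -g)
A(d) = -12*d (A(d) = -6*(d + d) = -12*d)
J(C) = (-2 + C)/(2*C) (J(C) = (C - 2)/(C + C) = (-2 + C)/((2*C)) = (-2 + C)*(1/(2*C)) = (-2 + C)/(2*C))
n(r) = -(-2 - r)/(2*r) (n(r) = (-2 - r)/(2*((-r))) = (-1/r)*(-2 - r)/2 = -(-2 - r)/(2*r))
n(196) + A(15²) = (½)*(2 + 196)/196 - 12*15² = (½)*(1/196)*198 - 12*225 = 99/196 - 2700 = -529101/196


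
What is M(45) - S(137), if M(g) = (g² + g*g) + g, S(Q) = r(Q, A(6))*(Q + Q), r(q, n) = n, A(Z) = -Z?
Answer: 5739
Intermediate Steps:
S(Q) = -12*Q (S(Q) = (-1*6)*(Q + Q) = -12*Q)
M(g) = g + 2*g² (M(g) = (g² + g²) + g = 2*g² + g = g + 2*g²)
M(45) - S(137) = 45*(1 + 2*45) - (-12)*137 = 45*(1 + 90) - 1*(-1644) = 45*91 + 1644 = 4095 + 1644 = 5739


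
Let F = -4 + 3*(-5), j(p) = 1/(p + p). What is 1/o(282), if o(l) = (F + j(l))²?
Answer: 318096/114811225 ≈ 0.0027706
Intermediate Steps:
j(p) = 1/(2*p)
F = -19 (F = -4 - 15 = -19)
o(l) = (-19 + 1/(2*l))²
1/o(282) = 1/((¼)*(-1 + 38*282)²/282²) = 1/((¼)*(1/79524)*(-1 + 10716)²) = 1/((¼)*(1/79524)*10715²) = 1/((¼)*(1/79524)*114811225) = 1/(114811225/318096) = 318096/114811225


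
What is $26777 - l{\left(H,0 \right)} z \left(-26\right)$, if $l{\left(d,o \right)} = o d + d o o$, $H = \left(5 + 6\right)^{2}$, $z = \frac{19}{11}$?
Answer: $26777$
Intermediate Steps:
$z = \frac{19}{11}$ ($z = 19 \cdot \frac{1}{11} = \frac{19}{11} \approx 1.7273$)
$H = 121$ ($H = 11^{2} = 121$)
$l{\left(d,o \right)} = d o + d o^{2}$
$26777 - l{\left(H,0 \right)} z \left(-26\right) = 26777 - 121 \cdot 0 \left(1 + 0\right) \frac{19}{11} \left(-26\right) = 26777 - 121 \cdot 0 \cdot 1 \cdot \frac{19}{11} \left(-26\right) = 26777 - 0 \cdot \frac{19}{11} \left(-26\right) = 26777 - 0 \left(-26\right) = 26777 - 0 = 26777 + 0 = 26777$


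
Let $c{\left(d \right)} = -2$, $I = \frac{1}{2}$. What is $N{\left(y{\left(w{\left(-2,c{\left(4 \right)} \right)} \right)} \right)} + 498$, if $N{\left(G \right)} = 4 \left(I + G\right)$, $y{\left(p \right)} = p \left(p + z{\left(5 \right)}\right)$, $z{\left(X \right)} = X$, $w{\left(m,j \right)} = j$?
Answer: $476$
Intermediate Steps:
$I = \frac{1}{2} \approx 0.5$
$y{\left(p \right)} = p \left(5 + p\right)$ ($y{\left(p \right)} = p \left(p + 5\right) = p \left(5 + p\right)$)
$N{\left(G \right)} = 2 + 4 G$ ($N{\left(G \right)} = 4 \left(\frac{1}{2} + G\right) = 2 + 4 G$)
$N{\left(y{\left(w{\left(-2,c{\left(4 \right)} \right)} \right)} \right)} + 498 = \left(2 + 4 \left(- 2 \left(5 - 2\right)\right)\right) + 498 = \left(2 + 4 \left(\left(-2\right) 3\right)\right) + 498 = \left(2 + 4 \left(-6\right)\right) + 498 = \left(2 - 24\right) + 498 = -22 + 498 = 476$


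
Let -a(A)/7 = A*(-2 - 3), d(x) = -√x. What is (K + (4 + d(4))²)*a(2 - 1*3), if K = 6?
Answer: -350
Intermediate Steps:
a(A) = 35*A (a(A) = -7*A*(-2 - 3) = -7*A*(-5) = -(-35)*A = 35*A)
(K + (4 + d(4))²)*a(2 - 1*3) = (6 + (4 - √4)²)*(35*(2 - 1*3)) = (6 + (4 - 1*2)²)*(35*(2 - 3)) = (6 + (4 - 2)²)*(35*(-1)) = (6 + 2²)*(-35) = (6 + 4)*(-35) = 10*(-35) = -350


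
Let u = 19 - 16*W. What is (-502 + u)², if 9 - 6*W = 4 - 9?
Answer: 2436721/9 ≈ 2.7075e+5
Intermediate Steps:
W = 7/3 (W = 3/2 - (4 - 9)/6 = 3/2 - ⅙*(-5) = 3/2 + ⅚ = 7/3 ≈ 2.3333)
u = -55/3 (u = 19 - 16*7/3 = 19 - 112/3 = -55/3 ≈ -18.333)
(-502 + u)² = (-502 - 55/3)² = (-1561/3)² = 2436721/9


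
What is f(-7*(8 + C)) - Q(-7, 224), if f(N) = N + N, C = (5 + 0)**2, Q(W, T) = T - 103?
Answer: -583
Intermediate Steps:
Q(W, T) = -103 + T
C = 25 (C = 5**2 = 25)
f(N) = 2*N
f(-7*(8 + C)) - Q(-7, 224) = 2*(-7*(8 + 25)) - (-103 + 224) = 2*(-7*33) - 1*121 = 2*(-231) - 121 = -462 - 121 = -583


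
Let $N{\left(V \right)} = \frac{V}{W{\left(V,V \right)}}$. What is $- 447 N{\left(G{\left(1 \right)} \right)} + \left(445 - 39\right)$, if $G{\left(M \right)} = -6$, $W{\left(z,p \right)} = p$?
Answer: $-41$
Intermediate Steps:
$N{\left(V \right)} = 1$ ($N{\left(V \right)} = \frac{V}{V} = 1$)
$- 447 N{\left(G{\left(1 \right)} \right)} + \left(445 - 39\right) = \left(-447\right) 1 + \left(445 - 39\right) = -447 + 406 = -41$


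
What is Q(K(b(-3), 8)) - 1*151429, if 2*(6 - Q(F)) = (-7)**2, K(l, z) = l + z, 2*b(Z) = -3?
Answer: -302895/2 ≈ -1.5145e+5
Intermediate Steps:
b(Z) = -3/2 (b(Z) = (1/2)*(-3) = -3/2)
Q(F) = -37/2 (Q(F) = 6 - 1/2*(-7)**2 = 6 - 1/2*49 = 6 - 49/2 = -37/2)
Q(K(b(-3), 8)) - 1*151429 = -37/2 - 1*151429 = -37/2 - 151429 = -302895/2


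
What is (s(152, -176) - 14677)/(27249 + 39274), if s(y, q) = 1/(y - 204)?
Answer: -763205/3459196 ≈ -0.22063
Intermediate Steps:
s(y, q) = 1/(-204 + y)
(s(152, -176) - 14677)/(27249 + 39274) = (1/(-204 + 152) - 14677)/(27249 + 39274) = (1/(-52) - 14677)/66523 = (-1/52 - 14677)*(1/66523) = -763205/52*1/66523 = -763205/3459196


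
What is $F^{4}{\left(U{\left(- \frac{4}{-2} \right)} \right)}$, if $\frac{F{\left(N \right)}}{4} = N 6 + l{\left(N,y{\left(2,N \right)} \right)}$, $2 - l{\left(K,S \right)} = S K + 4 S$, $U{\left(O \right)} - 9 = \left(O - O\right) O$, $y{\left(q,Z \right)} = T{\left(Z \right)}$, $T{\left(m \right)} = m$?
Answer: $3544535296$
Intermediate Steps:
$y{\left(q,Z \right)} = Z$
$U{\left(O \right)} = 9$ ($U{\left(O \right)} = 9 + \left(O - O\right) O = 9 + 0 O = 9 + 0 = 9$)
$l{\left(K,S \right)} = 2 - 4 S - K S$ ($l{\left(K,S \right)} = 2 - \left(S K + 4 S\right) = 2 - \left(K S + 4 S\right) = 2 - \left(4 S + K S\right) = 2 - 4 S - K S$)
$F{\left(N \right)} = 8 - 4 N^{2} + 8 N$ ($F{\left(N \right)} = 4 \left(N 6 - \left(-2 + 4 N + N N\right)\right) = 4 \left(6 N - \left(-2 + N^{2} + 4 N\right)\right) = 4 \left(2 - N^{2} + 2 N\right) = 8 - 4 N^{2} + 8 N$)
$F^{4}{\left(U{\left(- \frac{4}{-2} \right)} \right)} = \left(8 - 4 \cdot 9^{2} + 8 \cdot 9\right)^{4} = \left(8 - 324 + 72\right)^{4} = \left(-244\right)^{4} = 3544535296$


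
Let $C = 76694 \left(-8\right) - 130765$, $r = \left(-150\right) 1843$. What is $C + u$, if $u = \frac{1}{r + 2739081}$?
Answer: $- \frac{1832978118026}{2462631} \approx -7.4432 \cdot 10^{5}$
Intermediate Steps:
$r = -276450$
$u = \frac{1}{2462631}$ ($u = \frac{1}{-276450 + 2739081} = \frac{1}{2462631} \approx 4.0607 \cdot 10^{-7}$)
$C = -744317$ ($C = -613552 - 130765 = -744317$)
$C + u = -744317 + \frac{1}{2462631} = - \frac{1832978118026}{2462631}$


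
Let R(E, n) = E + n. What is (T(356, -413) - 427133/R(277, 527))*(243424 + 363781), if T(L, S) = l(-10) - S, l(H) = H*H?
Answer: -8914376605/804 ≈ -1.1088e+7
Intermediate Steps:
l(H) = H**2
T(L, S) = 100 - S (T(L, S) = (-10)**2 - S = 100 - S)
(T(356, -413) - 427133/R(277, 527))*(243424 + 363781) = ((100 - 1*(-413)) - 427133/(277 + 527))*(243424 + 363781) = ((100 + 413) - 427133/804)*607205 = (513 - 427133*1/804)*607205 = (513 - 427133/804)*607205 = -14681/804*607205 = -8914376605/804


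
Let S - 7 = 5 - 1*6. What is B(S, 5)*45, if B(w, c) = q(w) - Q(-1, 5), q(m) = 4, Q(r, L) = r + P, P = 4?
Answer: 45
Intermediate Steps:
S = 6 (S = 7 + (5 - 1*6) = 7 + (5 - 6) = 7 - 1 = 6)
Q(r, L) = 4 + r (Q(r, L) = r + 4 = 4 + r)
B(w, c) = 1 (B(w, c) = 4 - (4 - 1) = 4 - 1*3 = 4 - 3 = 1)
B(S, 5)*45 = 1*45 = 45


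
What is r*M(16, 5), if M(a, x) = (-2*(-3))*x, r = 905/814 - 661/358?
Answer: -1605480/72853 ≈ -22.037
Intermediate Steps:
r = -53516/72853 (r = 905*(1/814) - 661*1/358 = 905/814 - 661/358 = -53516/72853 ≈ -0.73458)
M(a, x) = 6*x
r*M(16, 5) = -321096*5/72853 = -53516/72853*30 = -1605480/72853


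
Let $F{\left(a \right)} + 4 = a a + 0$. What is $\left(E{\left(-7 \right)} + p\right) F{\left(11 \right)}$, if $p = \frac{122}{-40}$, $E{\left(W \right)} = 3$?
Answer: $- \frac{117}{20} \approx -5.85$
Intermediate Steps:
$F{\left(a \right)} = -4 + a^{2}$ ($F{\left(a \right)} = -4 + \left(a a + 0\right) = -4 + \left(a^{2} + 0\right) = -4 + a^{2}$)
$p = - \frac{61}{20}$ ($p = 122 \left(- \frac{1}{40}\right) = - \frac{61}{20} \approx -3.05$)
$\left(E{\left(-7 \right)} + p\right) F{\left(11 \right)} = \left(3 - \frac{61}{20}\right) \left(-4 + 11^{2}\right) = - \frac{-4 + 121}{20} = \left(- \frac{1}{20}\right) 117 = - \frac{117}{20}$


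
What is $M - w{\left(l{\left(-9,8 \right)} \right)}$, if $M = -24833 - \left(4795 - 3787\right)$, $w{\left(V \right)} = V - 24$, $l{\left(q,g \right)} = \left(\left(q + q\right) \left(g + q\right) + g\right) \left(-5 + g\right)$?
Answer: $-25895$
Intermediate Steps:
$l{\left(q,g \right)} = \left(-5 + g\right) \left(g + 2 q \left(g + q\right)\right)$ ($l{\left(q,g \right)} = \left(2 q \left(g + q\right) + g\right) \left(-5 + g\right) = \left(g + 2 q \left(g + q\right)\right) \left(-5 + g\right) = \left(-5 + g\right) \left(g + 2 q \left(g + q\right)\right)$)
$w{\left(V \right)} = -24 + V$ ($w{\left(V \right)} = V - 24 = -24 + V$)
$M = -25841$ ($M = -24833 - \left(4795 - 3787\right) = -24833 - 1008 = -25841$)
$M - w{\left(l{\left(-9,8 \right)} \right)} = -25841 - \left(-24 + \left(8^{2} - 10 \left(-9\right)^{2} - 40 - 80 \left(-9\right) + 2 \cdot 8 \left(-9\right)^{2} + 2 \left(-9\right) 8^{2}\right)\right) = -25841 - \left(-24 + \left(64 - 810 - 40 + 720 + 2 \cdot 8 \cdot 81 + 2 \left(-9\right) 64\right)\right) = -25841 - \left(-24 + \left(64 - 810 - 40 + 720 + 1296 - 1152\right)\right) = -25841 - \left(-24 + 78\right) = -25841 - 54 = -25895$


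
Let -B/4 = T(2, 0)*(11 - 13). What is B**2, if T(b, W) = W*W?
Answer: 0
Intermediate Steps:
T(b, W) = W**2
B = 0 (B = -4*0**2*(11 - 13) = -0*(-2) = -4*0 = 0)
B**2 = 0**2 = 0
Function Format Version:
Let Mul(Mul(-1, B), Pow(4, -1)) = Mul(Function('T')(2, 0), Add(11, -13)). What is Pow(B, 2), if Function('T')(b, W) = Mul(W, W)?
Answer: 0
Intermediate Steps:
Function('T')(b, W) = Pow(W, 2)
B = 0 (B = Mul(-4, Mul(Pow(0, 2), Add(11, -13))) = Mul(-4, Mul(0, -2)) = Mul(-4, 0) = 0)
Pow(B, 2) = Pow(0, 2) = 0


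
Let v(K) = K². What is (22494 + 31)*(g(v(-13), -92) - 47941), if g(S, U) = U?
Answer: -1081943325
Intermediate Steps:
(22494 + 31)*(g(v(-13), -92) - 47941) = (22494 + 31)*(-92 - 47941) = 22525*(-48033) = -1081943325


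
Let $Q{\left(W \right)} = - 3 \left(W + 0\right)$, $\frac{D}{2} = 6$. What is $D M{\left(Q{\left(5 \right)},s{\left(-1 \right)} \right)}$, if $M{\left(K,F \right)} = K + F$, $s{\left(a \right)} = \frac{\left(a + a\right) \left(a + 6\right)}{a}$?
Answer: $-60$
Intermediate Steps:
$D = 12$ ($D = 2 \cdot 6 = 12$)
$Q{\left(W \right)} = - 3 W$
$s{\left(a \right)} = 12 + 2 a$ ($s{\left(a \right)} = \frac{2 a \left(6 + a\right)}{a} = 12 + 2 a$)
$M{\left(K,F \right)} = F + K$
$D M{\left(Q{\left(5 \right)},s{\left(-1 \right)} \right)} = 12 \left(\left(12 + 2 \left(-1\right)\right) - 15\right) = 12 \left(\left(12 - 2\right) - 15\right) = 12 \left(10 - 15\right) = 12 \left(-5\right) = -60$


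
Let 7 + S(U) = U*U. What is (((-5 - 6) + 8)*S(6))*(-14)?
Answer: 1218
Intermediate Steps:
S(U) = -7 + U**2 (S(U) = -7 + U*U = -7 + U**2)
(((-5 - 6) + 8)*S(6))*(-14) = (((-5 - 6) + 8)*(-7 + 6**2))*(-14) = ((-11 + 8)*(-7 + 36))*(-14) = -3*29*(-14) = -87*(-14) = 1218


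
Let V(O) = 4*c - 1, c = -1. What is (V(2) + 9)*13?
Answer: 52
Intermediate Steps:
V(O) = -5 (V(O) = 4*(-1) - 1 = -4 - 1 = -5)
(V(2) + 9)*13 = (-5 + 9)*13 = 4*13 = 52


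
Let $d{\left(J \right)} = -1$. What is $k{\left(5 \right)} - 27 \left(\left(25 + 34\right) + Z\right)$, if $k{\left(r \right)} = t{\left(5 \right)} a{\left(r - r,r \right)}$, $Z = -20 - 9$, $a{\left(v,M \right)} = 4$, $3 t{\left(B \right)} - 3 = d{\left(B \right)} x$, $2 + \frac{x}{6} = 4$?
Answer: $-822$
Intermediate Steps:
$x = 12$ ($x = -12 + 6 \cdot 4 = -12 + 24 = 12$)
$t{\left(B \right)} = -3$ ($t{\left(B \right)} = 1 + \frac{\left(-1\right) 12}{3} = 1 + \frac{1}{3} \left(-12\right) = 1 - 4 = -3$)
$Z = -29$ ($Z = -20 - 9 = -29$)
$k{\left(r \right)} = -12$ ($k{\left(r \right)} = \left(-3\right) 4 = -12$)
$k{\left(5 \right)} - 27 \left(\left(25 + 34\right) + Z\right) = -12 - 27 \left(\left(25 + 34\right) - 29\right) = -12 - 27 \left(59 - 29\right) = -12 - 810 = -822$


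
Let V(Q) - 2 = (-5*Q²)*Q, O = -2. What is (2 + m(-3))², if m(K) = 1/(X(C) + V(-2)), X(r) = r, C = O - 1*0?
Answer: 6561/1600 ≈ 4.1006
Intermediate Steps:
V(Q) = 2 - 5*Q³ (V(Q) = 2 + (-5*Q²)*Q = 2 - 5*Q³)
C = -2 (C = -2 - 1*0 = -2 + 0 = -2)
m(K) = 1/40 (m(K) = 1/(-2 + (2 - 5*(-2)³)) = 1/(-2 + (2 - 5*(-8))) = 1/(-2 + (2 + 40)) = 1/(-2 + 42) = 1/40)
(2 + m(-3))² = (2 + 1/40)² = (81/40)² = 6561/1600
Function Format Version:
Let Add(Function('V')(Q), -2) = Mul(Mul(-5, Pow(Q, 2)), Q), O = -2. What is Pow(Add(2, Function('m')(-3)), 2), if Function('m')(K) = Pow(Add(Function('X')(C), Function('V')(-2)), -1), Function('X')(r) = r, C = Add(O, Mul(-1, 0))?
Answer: Rational(6561, 1600) ≈ 4.1006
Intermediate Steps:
Function('V')(Q) = Add(2, Mul(-5, Pow(Q, 3))) (Function('V')(Q) = Add(2, Mul(Mul(-5, Pow(Q, 2)), Q)) = Add(2, Mul(-5, Pow(Q, 3))))
C = -2 (C = Add(-2, Mul(-1, 0)) = Add(-2, 0) = -2)
Function('m')(K) = Rational(1, 40) (Function('m')(K) = Pow(Add(-2, Add(2, Mul(-5, Pow(-2, 3)))), -1) = Pow(Add(-2, Add(2, Mul(-5, -8))), -1) = Pow(Add(-2, Add(2, 40)), -1) = Pow(Add(-2, 42), -1) = Pow(40, -1) = Rational(1, 40))
Pow(Add(2, Function('m')(-3)), 2) = Pow(Add(2, Rational(1, 40)), 2) = Pow(Rational(81, 40), 2) = Rational(6561, 1600)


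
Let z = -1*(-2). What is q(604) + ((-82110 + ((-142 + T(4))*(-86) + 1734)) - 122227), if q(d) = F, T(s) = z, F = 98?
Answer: -190465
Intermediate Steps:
z = 2
T(s) = 2
q(d) = 98
q(604) + ((-82110 + ((-142 + T(4))*(-86) + 1734)) - 122227) = 98 + ((-82110 + ((-142 + 2)*(-86) + 1734)) - 122227) = 98 + ((-82110 + (-140*(-86) + 1734)) - 122227) = 98 + ((-82110 + (12040 + 1734)) - 122227) = 98 + ((-82110 + 13774) - 122227) = 98 + (-68336 - 122227) = 98 - 190563 = -190465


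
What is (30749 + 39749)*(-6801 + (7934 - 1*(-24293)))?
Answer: 1792482148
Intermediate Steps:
(30749 + 39749)*(-6801 + (7934 - 1*(-24293))) = 70498*(-6801 + (7934 + 24293)) = 70498*(-6801 + 32227) = 70498*25426 = 1792482148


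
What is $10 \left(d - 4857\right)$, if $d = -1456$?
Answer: $-63130$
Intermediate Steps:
$10 \left(d - 4857\right) = 10 \left(-1456 - 4857\right) = 10 \left(-6313\right) = -63130$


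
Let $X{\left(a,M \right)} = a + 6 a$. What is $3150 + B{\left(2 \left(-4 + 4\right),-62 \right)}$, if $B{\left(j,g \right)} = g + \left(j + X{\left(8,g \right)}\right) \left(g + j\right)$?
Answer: $-384$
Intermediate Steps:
$X{\left(a,M \right)} = 7 a$
$B{\left(j,g \right)} = g + \left(56 + j\right) \left(g + j\right)$ ($B{\left(j,g \right)} = g + \left(j + 7 \cdot 8\right) \left(g + j\right) = g + \left(j + 56\right) \left(g + j\right) = g + \left(56 + j\right) \left(g + j\right)$)
$3150 + B{\left(2 \left(-4 + 4\right),-62 \right)} = 3150 + \left(\left(2 \left(-4 + 4\right)\right)^{2} + 56 \cdot 2 \left(-4 + 4\right) + 57 \left(-62\right) - 62 \cdot 2 \left(-4 + 4\right)\right) = 3150 + \left(\left(2 \cdot 0\right)^{2} + 56 \cdot 2 \cdot 0 - 3534 - 62 \cdot 2 \cdot 0\right) = 3150 + \left(0^{2} + 56 \cdot 0 - 3534 - 0\right) = 3150 + \left(0 + 0 - 3534 + 0\right) = 3150 - 3534 = -384$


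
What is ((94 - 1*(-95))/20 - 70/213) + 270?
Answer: 1189057/4260 ≈ 279.12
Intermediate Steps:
((94 - 1*(-95))/20 - 70/213) + 270 = ((94 + 95)*(1/20) - 70*1/213) + 270 = (189*(1/20) - 70/213) + 270 = (189/20 - 70/213) + 270 = 38857/4260 + 270 = 1189057/4260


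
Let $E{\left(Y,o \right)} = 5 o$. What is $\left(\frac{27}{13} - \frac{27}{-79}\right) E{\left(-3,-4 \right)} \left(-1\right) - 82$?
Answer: $- \frac{34534}{1027} \approx -33.626$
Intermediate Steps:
$\left(\frac{27}{13} - \frac{27}{-79}\right) E{\left(-3,-4 \right)} \left(-1\right) - 82 = \left(\frac{27}{13} - \frac{27}{-79}\right) 5 \left(-4\right) \left(-1\right) - 82 = \left(27 \cdot \frac{1}{13} - - \frac{27}{79}\right) \left(\left(-20\right) \left(-1\right)\right) - 82 = \left(\frac{27}{13} + \frac{27}{79}\right) 20 - 82 = \frac{2484}{1027} \cdot 20 - 82 = \frac{49680}{1027} - 82 = - \frac{34534}{1027}$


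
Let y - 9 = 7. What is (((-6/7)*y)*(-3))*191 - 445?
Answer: 51893/7 ≈ 7413.3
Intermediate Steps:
y = 16 (y = 9 + 7 = 16)
(((-6/7)*y)*(-3))*191 - 445 = ((-6/7*16)*(-3))*191 - 445 = ((-6*1/7*16)*(-3))*191 - 445 = (-6/7*16*(-3))*191 - 445 = -96/7*(-3)*191 - 445 = (288/7)*191 - 445 = 55008/7 - 445 = 51893/7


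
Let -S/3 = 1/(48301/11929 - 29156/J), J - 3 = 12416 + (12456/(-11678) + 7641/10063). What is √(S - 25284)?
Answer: I*√6161429540048829100331992845770217/493631321625735 ≈ 159.01*I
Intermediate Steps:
J = 729695769518/58757857 (J = 3 + (12416 + (12456/(-11678) + 7641/10063)) = 3 + (12416 + (12456*(-1/11678) + 7641*(1/10063))) = 3 + (12416 + (-6228/5839 + 7641/10063)) = 3 + (12416 - 18056565/58757857) = 3 + 729519495947/58757857 = 729695769518/58757857 ≈ 12419.)
S = -4352270417290111/2468156608128675 (S = -3/(48301/11929 - 29156/729695769518/58757857) = -3/(48301*(1/11929) - 29156*58757857/729695769518) = -3/(48301/11929 - 856572039346/364847884759) = -3/7404469824386025/4352270417290111 = -3*4352270417290111/7404469824386025 = -4352270417290111/2468156608128675 ≈ -1.7634)
√(S - 25284) = √(-4352270417290111/2468156608128675 - 25284) = √(-62409223950342708811/2468156608128675) = I*√6161429540048829100331992845770217/493631321625735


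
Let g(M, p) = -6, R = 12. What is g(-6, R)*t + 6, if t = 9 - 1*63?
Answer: 330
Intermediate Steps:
t = -54 (t = 9 - 63 = -54)
g(-6, R)*t + 6 = -6*(-54) + 6 = 324 + 6 = 330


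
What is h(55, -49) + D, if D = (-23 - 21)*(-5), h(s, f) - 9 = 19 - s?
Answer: 193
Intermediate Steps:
h(s, f) = 28 - s (h(s, f) = 9 + (19 - s) = 28 - s)
D = 220 (D = -44*(-5) = 220)
h(55, -49) + D = (28 - 1*55) + 220 = (28 - 55) + 220 = -27 + 220 = 193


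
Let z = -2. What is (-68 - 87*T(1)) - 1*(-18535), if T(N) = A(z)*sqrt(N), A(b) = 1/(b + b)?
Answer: 73955/4 ≈ 18489.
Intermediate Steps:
A(b) = 1/(2*b)
T(N) = -sqrt(N)/4 (T(N) = ((1/2)/(-2))*sqrt(N) = ((1/2)*(-1/2))*sqrt(N) = -sqrt(N)/4)
(-68 - 87*T(1)) - 1*(-18535) = (-68 - (-87)*sqrt(1)/4) - 1*(-18535) = (-68 - (-87)/4) + 18535 = (-68 - 87*(-1/4)) + 18535 = (-68 + 87/4) + 18535 = -185/4 + 18535 = 73955/4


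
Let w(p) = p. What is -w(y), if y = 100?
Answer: -100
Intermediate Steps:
-w(y) = -1*100 = -100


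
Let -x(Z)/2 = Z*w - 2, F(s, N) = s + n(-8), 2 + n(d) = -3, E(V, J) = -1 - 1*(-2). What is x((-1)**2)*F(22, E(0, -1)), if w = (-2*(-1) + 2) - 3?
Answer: 34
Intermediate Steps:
E(V, J) = 1 (E(V, J) = -1 + 2 = 1)
n(d) = -5 (n(d) = -2 - 3 = -5)
F(s, N) = -5 + s (F(s, N) = s - 5 = -5 + s)
w = 1 (w = (2 + 2) - 3 = 4 - 3 = 1)
x(Z) = 4 - 2*Z (x(Z) = -2*(Z*1 - 2) = -2*(Z - 2) = -2*(-2 + Z) = 4 - 2*Z)
x((-1)**2)*F(22, E(0, -1)) = (4 - 2*(-1)**2)*(-5 + 22) = (4 - 2*1)*17 = (4 - 2)*17 = 2*17 = 34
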